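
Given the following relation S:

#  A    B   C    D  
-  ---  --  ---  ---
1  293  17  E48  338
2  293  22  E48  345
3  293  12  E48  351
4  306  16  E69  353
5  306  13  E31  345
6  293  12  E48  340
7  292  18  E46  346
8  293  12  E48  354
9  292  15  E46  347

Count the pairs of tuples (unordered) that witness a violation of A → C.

A=293: all 5 rows agree on C — 0 pairs.
A=306: violating pairs (4,5) — 1 pair.
A=292: all 2 rows agree on C — 0 pairs.

1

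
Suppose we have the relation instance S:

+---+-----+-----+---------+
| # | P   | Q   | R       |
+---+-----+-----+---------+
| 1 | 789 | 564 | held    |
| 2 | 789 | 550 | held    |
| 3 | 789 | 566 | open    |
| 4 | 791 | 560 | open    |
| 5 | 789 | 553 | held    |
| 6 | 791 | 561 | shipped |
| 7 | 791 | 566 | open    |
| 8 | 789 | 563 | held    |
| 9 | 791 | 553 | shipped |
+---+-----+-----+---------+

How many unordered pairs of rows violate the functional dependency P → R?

8

P=789: violating pairs (1,3), (2,3), (3,5), (3,8) — 4 pairs.
P=791: violating pairs (4,6), (4,9), (6,7), (7,9) — 4 pairs.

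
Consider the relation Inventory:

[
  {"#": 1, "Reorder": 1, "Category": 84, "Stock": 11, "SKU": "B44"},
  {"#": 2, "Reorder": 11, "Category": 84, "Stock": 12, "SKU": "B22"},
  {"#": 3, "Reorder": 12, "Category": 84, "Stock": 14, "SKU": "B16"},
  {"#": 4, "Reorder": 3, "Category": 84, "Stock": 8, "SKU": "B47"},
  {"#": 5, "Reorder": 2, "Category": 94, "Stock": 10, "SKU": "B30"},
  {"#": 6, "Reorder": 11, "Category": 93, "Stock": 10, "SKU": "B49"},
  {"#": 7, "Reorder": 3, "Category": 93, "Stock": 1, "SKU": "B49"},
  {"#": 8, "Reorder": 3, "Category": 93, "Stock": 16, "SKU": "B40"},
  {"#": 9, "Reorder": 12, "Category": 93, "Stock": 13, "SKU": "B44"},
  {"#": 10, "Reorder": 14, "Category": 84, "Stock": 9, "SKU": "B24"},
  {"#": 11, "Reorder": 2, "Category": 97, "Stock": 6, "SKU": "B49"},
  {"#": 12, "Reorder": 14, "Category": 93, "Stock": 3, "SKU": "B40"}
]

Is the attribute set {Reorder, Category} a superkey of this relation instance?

Rows 7 and 8 have the same {Reorder, Category} value (Reorder=3, Category=93) but are distinct tuples, so {Reorder, Category} does not determine every attribute — not a superkey.

No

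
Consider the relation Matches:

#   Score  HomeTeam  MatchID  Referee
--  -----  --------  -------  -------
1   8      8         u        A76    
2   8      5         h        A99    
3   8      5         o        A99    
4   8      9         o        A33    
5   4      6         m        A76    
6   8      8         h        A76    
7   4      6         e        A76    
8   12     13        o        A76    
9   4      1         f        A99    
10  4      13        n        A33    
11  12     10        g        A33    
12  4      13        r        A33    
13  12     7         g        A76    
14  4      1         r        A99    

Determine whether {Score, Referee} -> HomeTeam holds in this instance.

No

(Score=8, Referee=A76): rows 1, 6 → HomeTeam = 8, 8 ✓
(Score=8, Referee=A99): rows 2, 3 → HomeTeam = 5, 5 ✓
(Score=8, Referee=A33): row 4 → HomeTeam = 9 ✓
(Score=4, Referee=A76): rows 5, 7 → HomeTeam = 6, 6 ✓
(Score=12, Referee=A76): rows 8, 13 → HomeTeam takes values {13, 7} — violation
(Score=4, Referee=A99): rows 9, 14 → HomeTeam = 1, 1 ✓
(Score=4, Referee=A33): rows 10, 12 → HomeTeam = 13, 13 ✓
(Score=12, Referee=A33): row 11 → HomeTeam = 10 ✓
Two rows agree on {Score, Referee} but differ on HomeTeam, so {Score, Referee} -> HomeTeam does not hold.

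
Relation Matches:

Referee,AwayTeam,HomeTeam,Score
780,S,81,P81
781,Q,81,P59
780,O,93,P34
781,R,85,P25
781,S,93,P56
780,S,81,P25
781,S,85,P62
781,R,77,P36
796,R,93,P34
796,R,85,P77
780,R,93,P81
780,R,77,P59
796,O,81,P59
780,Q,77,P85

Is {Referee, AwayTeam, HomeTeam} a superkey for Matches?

No

Two distinct rows share (Referee=780, AwayTeam=S, HomeTeam=81), so {Referee, AwayTeam, HomeTeam} does not determine every attribute — not a superkey.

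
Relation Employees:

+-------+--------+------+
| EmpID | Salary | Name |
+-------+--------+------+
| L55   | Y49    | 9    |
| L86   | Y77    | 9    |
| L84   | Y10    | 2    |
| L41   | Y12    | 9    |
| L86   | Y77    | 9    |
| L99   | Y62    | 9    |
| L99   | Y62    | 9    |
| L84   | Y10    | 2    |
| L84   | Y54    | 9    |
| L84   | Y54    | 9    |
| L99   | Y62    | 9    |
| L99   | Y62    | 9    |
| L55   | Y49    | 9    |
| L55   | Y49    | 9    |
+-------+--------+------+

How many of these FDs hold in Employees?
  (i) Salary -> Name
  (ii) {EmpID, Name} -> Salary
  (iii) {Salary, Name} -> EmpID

3

(i) Salary -> Name: every LHS value maps to a single RHS value — holds.
(ii) {EmpID, Name} -> Salary: every LHS value maps to a single RHS value — holds.
(iii) {Salary, Name} -> EmpID: every LHS value maps to a single RHS value — holds.
3 of the 3 dependencies hold.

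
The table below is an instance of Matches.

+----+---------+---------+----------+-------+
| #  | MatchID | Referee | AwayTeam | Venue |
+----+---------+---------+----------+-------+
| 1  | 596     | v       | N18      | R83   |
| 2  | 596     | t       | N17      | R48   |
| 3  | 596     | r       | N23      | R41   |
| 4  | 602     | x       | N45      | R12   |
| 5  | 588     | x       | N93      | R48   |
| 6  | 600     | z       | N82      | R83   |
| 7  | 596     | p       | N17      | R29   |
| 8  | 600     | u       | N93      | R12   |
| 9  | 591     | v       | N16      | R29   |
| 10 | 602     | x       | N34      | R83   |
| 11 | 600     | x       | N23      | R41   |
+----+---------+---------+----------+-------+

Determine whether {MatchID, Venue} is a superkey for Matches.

All 11 rows have distinct {MatchID, Venue} values, so {MatchID, Venue} → (all attributes) holds and {MatchID, Venue} is a superkey.

Yes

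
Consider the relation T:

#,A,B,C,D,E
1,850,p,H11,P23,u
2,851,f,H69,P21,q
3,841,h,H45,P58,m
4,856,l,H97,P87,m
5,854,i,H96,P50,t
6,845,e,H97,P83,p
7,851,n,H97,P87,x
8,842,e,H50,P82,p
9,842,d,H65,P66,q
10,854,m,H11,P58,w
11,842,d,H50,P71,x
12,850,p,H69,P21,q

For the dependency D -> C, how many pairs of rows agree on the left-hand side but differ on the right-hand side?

1

D=P21: all 2 rows agree on C — 0 pairs.
D=P58: violating pairs (3,10) — 1 pair.
D=P87: all 2 rows agree on C — 0 pairs.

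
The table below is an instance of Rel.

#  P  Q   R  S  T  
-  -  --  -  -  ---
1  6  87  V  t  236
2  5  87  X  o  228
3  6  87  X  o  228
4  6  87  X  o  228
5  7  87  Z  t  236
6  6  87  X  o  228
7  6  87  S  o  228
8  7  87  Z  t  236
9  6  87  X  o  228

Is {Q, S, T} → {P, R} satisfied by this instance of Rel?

(Q=87, S=t, T=236): rows 1, 5, 8 → {P,R} takes values {(6, V), (7, Z)} — violation
(Q=87, S=o, T=228): rows 2, 3, 4, 6, 7, 9 → {P,R} takes values {(5, X), (6, X), (6, S)} — violation
Two rows agree on {Q, S, T} but differ on {P, R}, so {Q, S, T} → {P, R} does not hold.

No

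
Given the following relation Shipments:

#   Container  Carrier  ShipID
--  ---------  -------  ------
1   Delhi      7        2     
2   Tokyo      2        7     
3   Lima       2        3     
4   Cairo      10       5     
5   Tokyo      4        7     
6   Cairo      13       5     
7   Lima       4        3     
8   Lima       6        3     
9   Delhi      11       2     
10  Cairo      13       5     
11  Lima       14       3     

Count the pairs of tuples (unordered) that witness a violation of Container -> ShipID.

0

Container=Delhi: all 2 rows agree on ShipID — 0 pairs.
Container=Tokyo: all 2 rows agree on ShipID — 0 pairs.
Container=Lima: all 4 rows agree on ShipID — 0 pairs.
Container=Cairo: all 3 rows agree on ShipID — 0 pairs.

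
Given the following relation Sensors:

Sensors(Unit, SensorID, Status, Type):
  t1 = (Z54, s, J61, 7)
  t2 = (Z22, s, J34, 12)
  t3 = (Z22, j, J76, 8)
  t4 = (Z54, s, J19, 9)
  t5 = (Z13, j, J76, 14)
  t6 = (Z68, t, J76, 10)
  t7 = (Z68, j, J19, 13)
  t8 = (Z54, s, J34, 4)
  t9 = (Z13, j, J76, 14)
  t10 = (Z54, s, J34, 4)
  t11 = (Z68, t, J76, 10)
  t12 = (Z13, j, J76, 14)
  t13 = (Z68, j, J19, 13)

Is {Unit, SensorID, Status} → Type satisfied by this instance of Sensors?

(Unit=Z54, SensorID=s, Status=J61): row 1 → Type = 7 ✓
(Unit=Z22, SensorID=s, Status=J34): row 2 → Type = 12 ✓
(Unit=Z22, SensorID=j, Status=J76): row 3 → Type = 8 ✓
(Unit=Z54, SensorID=s, Status=J19): row 4 → Type = 9 ✓
(Unit=Z13, SensorID=j, Status=J76): rows 5, 9, 12 → Type = 14, 14, 14 ✓
(Unit=Z68, SensorID=t, Status=J76): rows 6, 11 → Type = 10, 10 ✓
(Unit=Z68, SensorID=j, Status=J19): rows 7, 13 → Type = 13, 13 ✓
(Unit=Z54, SensorID=s, Status=J34): rows 8, 10 → Type = 4, 4 ✓
Every {Unit, SensorID, Status} value is associated with a single Type value, so {Unit, SensorID, Status} → Type holds.

Yes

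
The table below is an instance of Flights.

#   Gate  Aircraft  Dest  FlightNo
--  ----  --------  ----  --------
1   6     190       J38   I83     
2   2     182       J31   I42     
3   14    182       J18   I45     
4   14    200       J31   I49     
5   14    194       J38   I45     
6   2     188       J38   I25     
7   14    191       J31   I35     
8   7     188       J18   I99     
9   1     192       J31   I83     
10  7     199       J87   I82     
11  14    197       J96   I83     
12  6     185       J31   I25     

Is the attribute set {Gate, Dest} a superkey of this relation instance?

Rows 4 and 7 have the same {Gate, Dest} value (Gate=14, Dest=J31) but are distinct tuples, so {Gate, Dest} does not determine every attribute — not a superkey.

No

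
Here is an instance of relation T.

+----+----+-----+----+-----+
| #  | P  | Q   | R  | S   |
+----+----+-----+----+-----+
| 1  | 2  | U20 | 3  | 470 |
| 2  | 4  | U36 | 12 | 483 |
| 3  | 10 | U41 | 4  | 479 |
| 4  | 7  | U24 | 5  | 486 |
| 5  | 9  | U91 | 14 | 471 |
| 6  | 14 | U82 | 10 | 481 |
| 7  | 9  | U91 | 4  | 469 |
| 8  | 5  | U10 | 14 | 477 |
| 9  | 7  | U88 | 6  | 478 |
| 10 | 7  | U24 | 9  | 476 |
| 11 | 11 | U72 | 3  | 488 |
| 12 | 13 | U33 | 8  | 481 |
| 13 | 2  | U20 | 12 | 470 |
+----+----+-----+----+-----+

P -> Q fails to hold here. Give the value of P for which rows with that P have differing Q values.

7

P=2: rows 1, 13 → Q = U20, U20 ✓
P=4: row 2 → Q = U36 ✓
P=10: row 3 → Q = U41 ✓
P=7: rows 4, 9, 10 → Q takes values {U24, U88} — violation
P=9: rows 5, 7 → Q = U91, U91 ✓
P=14: row 6 → Q = U82 ✓
P=5: row 8 → Q = U10 ✓
P=11: row 11 → Q = U72 ✓
P=13: row 12 → Q = U33 ✓
The only P value with inconsistent Q is P=7.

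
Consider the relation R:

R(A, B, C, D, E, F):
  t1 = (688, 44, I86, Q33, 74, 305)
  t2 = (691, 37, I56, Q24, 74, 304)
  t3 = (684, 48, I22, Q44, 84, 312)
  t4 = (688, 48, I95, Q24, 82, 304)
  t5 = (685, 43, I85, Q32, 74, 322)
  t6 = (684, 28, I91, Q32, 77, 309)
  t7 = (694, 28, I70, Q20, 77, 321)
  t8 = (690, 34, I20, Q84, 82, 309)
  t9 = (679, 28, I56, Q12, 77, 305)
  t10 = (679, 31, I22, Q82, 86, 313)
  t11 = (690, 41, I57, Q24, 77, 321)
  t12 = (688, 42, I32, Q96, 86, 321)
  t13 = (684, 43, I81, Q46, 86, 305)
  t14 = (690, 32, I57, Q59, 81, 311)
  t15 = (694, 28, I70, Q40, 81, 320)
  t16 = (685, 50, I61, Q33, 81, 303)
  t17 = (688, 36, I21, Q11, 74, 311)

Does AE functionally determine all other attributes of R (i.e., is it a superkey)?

No

Rows 1 and 17 have the same AE value (A=688, E=74) but are distinct tuples, so AE does not determine every attribute — not a superkey.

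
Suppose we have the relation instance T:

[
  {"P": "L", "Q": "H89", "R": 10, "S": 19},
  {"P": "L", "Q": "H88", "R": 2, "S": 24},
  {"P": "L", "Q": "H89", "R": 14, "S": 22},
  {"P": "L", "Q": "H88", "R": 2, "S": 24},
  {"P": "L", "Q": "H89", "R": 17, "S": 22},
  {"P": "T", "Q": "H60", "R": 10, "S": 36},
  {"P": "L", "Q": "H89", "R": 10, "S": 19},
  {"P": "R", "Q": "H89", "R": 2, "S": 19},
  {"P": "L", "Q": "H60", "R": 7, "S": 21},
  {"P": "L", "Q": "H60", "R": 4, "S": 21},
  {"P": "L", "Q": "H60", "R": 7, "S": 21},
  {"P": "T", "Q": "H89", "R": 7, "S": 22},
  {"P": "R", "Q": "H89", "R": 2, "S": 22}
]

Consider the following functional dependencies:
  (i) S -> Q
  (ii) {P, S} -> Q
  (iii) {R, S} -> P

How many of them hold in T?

(i) S -> Q: every LHS value maps to a single RHS value — holds.
(ii) {P, S} -> Q: every LHS value maps to a single RHS value — holds.
(iii) {R, S} -> P: every LHS value maps to a single RHS value — holds.
3 of the 3 dependencies hold.

3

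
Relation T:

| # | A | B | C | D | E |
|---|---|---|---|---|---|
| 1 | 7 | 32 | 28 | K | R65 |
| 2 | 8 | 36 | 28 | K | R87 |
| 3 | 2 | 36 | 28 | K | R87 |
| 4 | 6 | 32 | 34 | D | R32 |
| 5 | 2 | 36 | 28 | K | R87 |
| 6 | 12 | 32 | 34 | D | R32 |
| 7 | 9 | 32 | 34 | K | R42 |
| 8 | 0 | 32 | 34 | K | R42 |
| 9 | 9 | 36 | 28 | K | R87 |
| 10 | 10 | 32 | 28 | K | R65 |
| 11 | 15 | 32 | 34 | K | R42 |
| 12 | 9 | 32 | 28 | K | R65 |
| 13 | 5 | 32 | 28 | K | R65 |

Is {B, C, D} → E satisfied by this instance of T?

(B=32, C=28, D=K): rows 1, 10, 12, 13 → E = R65, R65, R65, R65 ✓
(B=36, C=28, D=K): rows 2, 3, 5, 9 → E = R87, R87, R87, R87 ✓
(B=32, C=34, D=D): rows 4, 6 → E = R32, R32 ✓
(B=32, C=34, D=K): rows 7, 8, 11 → E = R42, R42, R42 ✓
Every {B, C, D} value is associated with a single E value, so {B, C, D} → E holds.

Yes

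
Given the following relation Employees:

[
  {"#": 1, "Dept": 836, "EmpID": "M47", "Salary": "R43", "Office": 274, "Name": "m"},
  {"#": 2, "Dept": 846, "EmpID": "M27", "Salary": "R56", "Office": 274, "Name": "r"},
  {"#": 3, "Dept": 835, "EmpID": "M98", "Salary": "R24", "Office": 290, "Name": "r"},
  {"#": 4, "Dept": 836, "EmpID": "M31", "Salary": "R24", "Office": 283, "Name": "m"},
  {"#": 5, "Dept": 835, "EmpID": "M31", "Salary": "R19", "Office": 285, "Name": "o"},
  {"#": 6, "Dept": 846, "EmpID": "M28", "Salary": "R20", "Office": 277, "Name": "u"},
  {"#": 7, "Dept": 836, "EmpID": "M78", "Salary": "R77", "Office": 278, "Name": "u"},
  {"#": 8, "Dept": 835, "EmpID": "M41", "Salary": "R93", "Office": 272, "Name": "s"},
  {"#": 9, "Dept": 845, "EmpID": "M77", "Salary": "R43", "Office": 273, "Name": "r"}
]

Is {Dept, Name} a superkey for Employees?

No

Rows 1 and 4 have the same {Dept, Name} value (Dept=836, Name=m) but are distinct tuples, so {Dept, Name} does not determine every attribute — not a superkey.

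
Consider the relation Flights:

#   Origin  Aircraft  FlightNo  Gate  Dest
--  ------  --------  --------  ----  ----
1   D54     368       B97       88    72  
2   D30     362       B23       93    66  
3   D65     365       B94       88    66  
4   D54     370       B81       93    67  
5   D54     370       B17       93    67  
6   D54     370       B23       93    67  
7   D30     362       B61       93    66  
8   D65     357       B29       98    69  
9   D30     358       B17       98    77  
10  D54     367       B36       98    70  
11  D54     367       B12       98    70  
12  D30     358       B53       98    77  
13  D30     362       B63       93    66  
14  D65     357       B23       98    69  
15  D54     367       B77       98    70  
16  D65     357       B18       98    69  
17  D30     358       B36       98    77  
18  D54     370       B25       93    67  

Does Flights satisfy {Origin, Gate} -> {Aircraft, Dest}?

(Origin=D54, Gate=88): row 1 → {Aircraft,Dest} = (368, 72) ✓
(Origin=D30, Gate=93): rows 2, 7, 13 → {Aircraft,Dest} = (362, 66), (362, 66), (362, 66) ✓
(Origin=D65, Gate=88): row 3 → {Aircraft,Dest} = (365, 66) ✓
(Origin=D54, Gate=93): rows 4, 5, 6, 18 → {Aircraft,Dest} = (370, 67), (370, 67), (370, 67), (370, 67) ✓
(Origin=D65, Gate=98): rows 8, 14, 16 → {Aircraft,Dest} = (357, 69), (357, 69), (357, 69) ✓
(Origin=D30, Gate=98): rows 9, 12, 17 → {Aircraft,Dest} = (358, 77), (358, 77), (358, 77) ✓
(Origin=D54, Gate=98): rows 10, 11, 15 → {Aircraft,Dest} = (367, 70), (367, 70), (367, 70) ✓
Every {Origin, Gate} value is associated with a single {Aircraft, Dest} value, so {Origin, Gate} -> {Aircraft, Dest} holds.

Yes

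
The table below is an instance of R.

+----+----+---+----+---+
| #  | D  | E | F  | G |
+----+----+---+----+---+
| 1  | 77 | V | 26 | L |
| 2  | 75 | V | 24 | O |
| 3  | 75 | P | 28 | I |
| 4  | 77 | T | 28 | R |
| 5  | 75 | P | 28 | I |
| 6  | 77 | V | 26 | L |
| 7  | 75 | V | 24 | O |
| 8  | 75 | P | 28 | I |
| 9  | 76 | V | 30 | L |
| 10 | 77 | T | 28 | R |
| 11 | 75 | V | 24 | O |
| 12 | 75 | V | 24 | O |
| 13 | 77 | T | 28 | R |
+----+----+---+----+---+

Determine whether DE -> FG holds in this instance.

Yes

(D=77, E=V): rows 1, 6 → {F,G} = (26, L), (26, L) ✓
(D=75, E=V): rows 2, 7, 11, 12 → {F,G} = (24, O), (24, O), (24, O), (24, O) ✓
(D=75, E=P): rows 3, 5, 8 → {F,G} = (28, I), (28, I), (28, I) ✓
(D=77, E=T): rows 4, 10, 13 → {F,G} = (28, R), (28, R), (28, R) ✓
(D=76, E=V): row 9 → {F,G} = (30, L) ✓
Every DE value is associated with a single FG value, so DE -> FG holds.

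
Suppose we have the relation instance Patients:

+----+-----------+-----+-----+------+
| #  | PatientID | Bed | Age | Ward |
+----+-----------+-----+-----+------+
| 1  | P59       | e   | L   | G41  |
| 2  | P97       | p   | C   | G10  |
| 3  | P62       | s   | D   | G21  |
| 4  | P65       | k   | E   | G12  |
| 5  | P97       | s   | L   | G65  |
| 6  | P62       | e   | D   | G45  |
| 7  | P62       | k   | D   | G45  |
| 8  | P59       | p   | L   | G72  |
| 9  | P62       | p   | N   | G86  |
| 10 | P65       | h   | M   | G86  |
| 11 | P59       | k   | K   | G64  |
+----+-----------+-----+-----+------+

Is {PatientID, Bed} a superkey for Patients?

All 11 rows have distinct {PatientID, Bed} values, so {PatientID, Bed} → (all attributes) holds and {PatientID, Bed} is a superkey.

Yes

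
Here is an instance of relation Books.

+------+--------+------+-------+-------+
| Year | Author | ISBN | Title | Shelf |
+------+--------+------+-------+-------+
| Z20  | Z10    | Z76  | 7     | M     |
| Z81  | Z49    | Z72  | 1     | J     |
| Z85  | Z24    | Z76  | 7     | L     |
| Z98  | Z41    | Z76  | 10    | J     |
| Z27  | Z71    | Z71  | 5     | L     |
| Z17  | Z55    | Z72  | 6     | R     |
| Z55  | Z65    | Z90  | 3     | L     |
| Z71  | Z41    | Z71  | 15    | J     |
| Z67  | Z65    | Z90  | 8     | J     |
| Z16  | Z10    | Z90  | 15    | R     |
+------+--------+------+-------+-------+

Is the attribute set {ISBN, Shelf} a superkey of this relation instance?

Yes

All 10 rows have distinct {ISBN, Shelf} values, so {ISBN, Shelf} → (all attributes) holds and {ISBN, Shelf} is a superkey.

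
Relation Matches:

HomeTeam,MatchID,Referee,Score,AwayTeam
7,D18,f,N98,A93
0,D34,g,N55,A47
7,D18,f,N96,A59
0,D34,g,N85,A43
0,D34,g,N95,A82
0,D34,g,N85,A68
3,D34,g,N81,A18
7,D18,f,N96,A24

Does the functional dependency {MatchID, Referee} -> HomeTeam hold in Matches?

No

(MatchID=D18, Referee=f): 3 rows → HomeTeam = 7, 7, 7 ✓
(MatchID=D34, Referee=g): 5 rows → HomeTeam takes values {0, 3} — violation
Two rows agree on {MatchID, Referee} but differ on HomeTeam, so {MatchID, Referee} -> HomeTeam does not hold.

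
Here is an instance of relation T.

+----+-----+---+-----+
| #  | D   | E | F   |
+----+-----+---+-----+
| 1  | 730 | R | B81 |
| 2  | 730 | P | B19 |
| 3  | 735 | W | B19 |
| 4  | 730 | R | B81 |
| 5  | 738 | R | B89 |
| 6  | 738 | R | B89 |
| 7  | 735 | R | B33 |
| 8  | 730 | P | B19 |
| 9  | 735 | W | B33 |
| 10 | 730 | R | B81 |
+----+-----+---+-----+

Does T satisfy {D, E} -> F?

No

(D=730, E=R): rows 1, 4, 10 → F = B81, B81, B81 ✓
(D=730, E=P): rows 2, 8 → F = B19, B19 ✓
(D=735, E=W): rows 3, 9 → F takes values {B19, B33} — violation
(D=738, E=R): rows 5, 6 → F = B89, B89 ✓
(D=735, E=R): row 7 → F = B33 ✓
Two rows agree on {D, E} but differ on F, so {D, E} -> F does not hold.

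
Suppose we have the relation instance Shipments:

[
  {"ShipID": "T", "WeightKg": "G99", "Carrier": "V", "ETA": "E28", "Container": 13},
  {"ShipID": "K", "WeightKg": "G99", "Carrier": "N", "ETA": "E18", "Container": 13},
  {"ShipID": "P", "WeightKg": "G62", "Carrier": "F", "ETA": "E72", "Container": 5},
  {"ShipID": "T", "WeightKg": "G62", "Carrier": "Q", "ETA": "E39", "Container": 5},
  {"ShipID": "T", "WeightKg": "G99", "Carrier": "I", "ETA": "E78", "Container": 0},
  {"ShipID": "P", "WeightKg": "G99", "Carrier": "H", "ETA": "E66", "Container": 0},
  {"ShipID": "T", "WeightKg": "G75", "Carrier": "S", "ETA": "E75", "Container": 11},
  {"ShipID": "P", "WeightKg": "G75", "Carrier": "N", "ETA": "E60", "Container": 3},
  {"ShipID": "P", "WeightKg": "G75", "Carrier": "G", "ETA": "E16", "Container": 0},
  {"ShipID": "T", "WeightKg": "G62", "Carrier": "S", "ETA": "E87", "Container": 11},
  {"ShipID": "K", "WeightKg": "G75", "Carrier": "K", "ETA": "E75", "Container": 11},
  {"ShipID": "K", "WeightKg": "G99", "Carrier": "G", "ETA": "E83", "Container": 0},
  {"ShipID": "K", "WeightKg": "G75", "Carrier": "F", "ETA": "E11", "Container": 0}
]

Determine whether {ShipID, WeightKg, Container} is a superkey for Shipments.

Yes

All 13 rows have distinct {ShipID, WeightKg, Container} values, so {ShipID, WeightKg, Container} → (all attributes) holds and {ShipID, WeightKg, Container} is a superkey.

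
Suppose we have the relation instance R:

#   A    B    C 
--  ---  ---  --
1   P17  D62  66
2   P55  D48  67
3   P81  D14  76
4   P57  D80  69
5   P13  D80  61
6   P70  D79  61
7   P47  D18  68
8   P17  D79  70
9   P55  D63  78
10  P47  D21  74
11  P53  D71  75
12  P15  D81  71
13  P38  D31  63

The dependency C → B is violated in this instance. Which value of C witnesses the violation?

61

C=66: row 1 → B = D62 ✓
C=67: row 2 → B = D48 ✓
C=76: row 3 → B = D14 ✓
C=69: row 4 → B = D80 ✓
C=61: rows 5, 6 → B takes values {D80, D79} — violation
C=68: row 7 → B = D18 ✓
C=70: row 8 → B = D79 ✓
C=78: row 9 → B = D63 ✓
C=74: row 10 → B = D21 ✓
C=75: row 11 → B = D71 ✓
C=71: row 12 → B = D81 ✓
C=63: row 13 → B = D31 ✓
The only C value with inconsistent B is C=61.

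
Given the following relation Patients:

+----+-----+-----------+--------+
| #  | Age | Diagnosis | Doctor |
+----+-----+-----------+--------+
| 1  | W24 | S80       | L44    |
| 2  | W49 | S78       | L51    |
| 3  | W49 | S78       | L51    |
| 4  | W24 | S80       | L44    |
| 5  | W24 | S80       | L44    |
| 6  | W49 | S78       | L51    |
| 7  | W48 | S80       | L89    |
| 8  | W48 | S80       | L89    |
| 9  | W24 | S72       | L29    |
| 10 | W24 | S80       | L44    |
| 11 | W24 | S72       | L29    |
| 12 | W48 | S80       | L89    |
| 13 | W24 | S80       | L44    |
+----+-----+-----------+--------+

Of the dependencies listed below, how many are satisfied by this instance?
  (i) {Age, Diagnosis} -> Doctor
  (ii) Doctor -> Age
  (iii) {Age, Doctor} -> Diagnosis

3

(i) {Age, Diagnosis} -> Doctor: every LHS value maps to a single RHS value — holds.
(ii) Doctor -> Age: every LHS value maps to a single RHS value — holds.
(iii) {Age, Doctor} -> Diagnosis: every LHS value maps to a single RHS value — holds.
3 of the 3 dependencies hold.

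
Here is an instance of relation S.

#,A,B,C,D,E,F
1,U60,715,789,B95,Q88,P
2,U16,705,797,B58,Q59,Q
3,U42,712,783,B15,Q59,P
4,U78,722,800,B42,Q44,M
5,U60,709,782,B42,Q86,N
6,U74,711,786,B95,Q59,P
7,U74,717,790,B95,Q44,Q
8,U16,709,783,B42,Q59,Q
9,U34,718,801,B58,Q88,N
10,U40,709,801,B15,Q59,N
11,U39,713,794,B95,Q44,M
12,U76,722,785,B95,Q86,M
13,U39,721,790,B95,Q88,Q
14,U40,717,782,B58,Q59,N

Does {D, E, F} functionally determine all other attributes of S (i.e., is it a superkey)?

Yes

All 14 rows have distinct {D, E, F} values, so {D, E, F} → (all attributes) holds and {D, E, F} is a superkey.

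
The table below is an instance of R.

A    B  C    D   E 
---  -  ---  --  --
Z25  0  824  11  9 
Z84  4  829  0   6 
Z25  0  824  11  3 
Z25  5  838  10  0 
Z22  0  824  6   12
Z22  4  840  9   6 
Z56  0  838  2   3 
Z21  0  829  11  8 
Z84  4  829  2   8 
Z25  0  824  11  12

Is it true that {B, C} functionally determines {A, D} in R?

(B=0, C=824): 4 rows → {A,D} takes values {(Z25, 11), (Z22, 6)} — violation
(B=4, C=829): 2 rows → {A,D} takes values {(Z84, 0), (Z84, 2)} — violation
(B=5, C=838): 1 row → {A,D} = (Z25, 10) ✓
(B=4, C=840): 1 row → {A,D} = (Z22, 9) ✓
(B=0, C=838): 1 row → {A,D} = (Z56, 2) ✓
(B=0, C=829): 1 row → {A,D} = (Z21, 11) ✓
Two rows agree on {B, C} but differ on {A, D}, so {B, C} → {A, D} does not hold.

No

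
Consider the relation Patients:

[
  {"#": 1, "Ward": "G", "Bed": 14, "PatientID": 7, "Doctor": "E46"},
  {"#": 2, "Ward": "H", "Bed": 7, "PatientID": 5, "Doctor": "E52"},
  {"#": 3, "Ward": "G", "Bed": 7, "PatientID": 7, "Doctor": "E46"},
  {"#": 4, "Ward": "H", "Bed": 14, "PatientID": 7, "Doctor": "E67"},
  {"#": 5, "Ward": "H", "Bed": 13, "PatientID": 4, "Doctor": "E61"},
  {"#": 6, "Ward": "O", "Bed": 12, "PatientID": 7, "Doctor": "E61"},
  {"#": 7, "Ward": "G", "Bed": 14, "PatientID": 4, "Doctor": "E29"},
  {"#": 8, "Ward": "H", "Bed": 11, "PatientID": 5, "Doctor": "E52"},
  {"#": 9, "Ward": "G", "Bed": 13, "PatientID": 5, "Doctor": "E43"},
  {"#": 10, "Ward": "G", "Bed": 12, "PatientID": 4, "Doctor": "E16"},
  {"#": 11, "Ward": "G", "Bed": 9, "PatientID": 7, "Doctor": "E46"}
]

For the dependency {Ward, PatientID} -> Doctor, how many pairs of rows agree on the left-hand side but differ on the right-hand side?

(Ward=G, PatientID=7): all 3 rows agree on Doctor — 0 pairs.
(Ward=H, PatientID=5): all 2 rows agree on Doctor — 0 pairs.
(Ward=G, PatientID=4): violating pairs (7,10) — 1 pair.

1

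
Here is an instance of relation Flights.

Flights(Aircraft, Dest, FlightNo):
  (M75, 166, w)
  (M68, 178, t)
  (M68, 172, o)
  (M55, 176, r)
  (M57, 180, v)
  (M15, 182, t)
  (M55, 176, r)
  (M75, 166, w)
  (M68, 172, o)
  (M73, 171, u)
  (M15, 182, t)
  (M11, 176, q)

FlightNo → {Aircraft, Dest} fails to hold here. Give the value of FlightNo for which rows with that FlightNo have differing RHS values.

t

FlightNo=w: 2 rows → {Aircraft,Dest} = (M75, 166), (M75, 166) ✓
FlightNo=t: 3 rows → {Aircraft,Dest} takes values {(M68, 178), (M15, 182)} — violation
FlightNo=o: 2 rows → {Aircraft,Dest} = (M68, 172), (M68, 172) ✓
FlightNo=r: 2 rows → {Aircraft,Dest} = (M55, 176), (M55, 176) ✓
FlightNo=v: 1 row → {Aircraft,Dest} = (M57, 180) ✓
FlightNo=u: 1 row → {Aircraft,Dest} = (M73, 171) ✓
FlightNo=q: 1 row → {Aircraft,Dest} = (M11, 176) ✓
The only FlightNo value with inconsistent RHS is FlightNo=t.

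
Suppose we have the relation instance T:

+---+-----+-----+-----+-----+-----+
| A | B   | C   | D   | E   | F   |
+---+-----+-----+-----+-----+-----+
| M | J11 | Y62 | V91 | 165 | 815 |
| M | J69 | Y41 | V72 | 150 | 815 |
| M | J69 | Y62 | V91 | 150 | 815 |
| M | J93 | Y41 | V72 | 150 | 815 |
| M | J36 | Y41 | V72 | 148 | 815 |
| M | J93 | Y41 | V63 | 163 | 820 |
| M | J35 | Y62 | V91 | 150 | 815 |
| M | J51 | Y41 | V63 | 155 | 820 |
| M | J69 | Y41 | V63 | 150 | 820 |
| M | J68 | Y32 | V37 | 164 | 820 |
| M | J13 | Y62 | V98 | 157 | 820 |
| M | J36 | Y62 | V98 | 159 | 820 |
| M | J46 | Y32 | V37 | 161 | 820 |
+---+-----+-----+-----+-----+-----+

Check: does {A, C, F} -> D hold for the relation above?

(A=M, C=Y62, F=815): 3 rows → D = V91, V91, V91 ✓
(A=M, C=Y41, F=815): 3 rows → D = V72, V72, V72 ✓
(A=M, C=Y41, F=820): 3 rows → D = V63, V63, V63 ✓
(A=M, C=Y32, F=820): 2 rows → D = V37, V37 ✓
(A=M, C=Y62, F=820): 2 rows → D = V98, V98 ✓
Every {A, C, F} value is associated with a single D value, so {A, C, F} -> D holds.

Yes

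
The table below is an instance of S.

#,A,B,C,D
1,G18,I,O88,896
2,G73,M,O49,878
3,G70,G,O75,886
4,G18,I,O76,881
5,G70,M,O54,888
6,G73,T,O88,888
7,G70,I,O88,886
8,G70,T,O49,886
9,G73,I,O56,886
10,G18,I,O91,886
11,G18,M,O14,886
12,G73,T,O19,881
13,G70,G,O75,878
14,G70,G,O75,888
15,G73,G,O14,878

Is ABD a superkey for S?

Yes

All 15 rows have distinct ABD values, so ABD → (all attributes) holds and ABD is a superkey.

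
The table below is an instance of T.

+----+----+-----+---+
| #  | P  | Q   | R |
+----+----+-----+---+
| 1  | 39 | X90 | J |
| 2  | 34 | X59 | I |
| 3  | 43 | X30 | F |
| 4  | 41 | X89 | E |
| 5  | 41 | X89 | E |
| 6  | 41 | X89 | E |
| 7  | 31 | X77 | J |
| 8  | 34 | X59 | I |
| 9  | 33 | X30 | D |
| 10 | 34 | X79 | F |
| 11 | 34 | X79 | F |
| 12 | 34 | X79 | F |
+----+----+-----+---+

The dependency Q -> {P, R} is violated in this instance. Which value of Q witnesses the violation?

Q=X90: row 1 → {P,R} = (39, J) ✓
Q=X59: rows 2, 8 → {P,R} = (34, I), (34, I) ✓
Q=X30: rows 3, 9 → {P,R} takes values {(43, F), (33, D)} — violation
Q=X89: rows 4, 5, 6 → {P,R} = (41, E), (41, E), (41, E) ✓
Q=X77: row 7 → {P,R} = (31, J) ✓
Q=X79: rows 10, 11, 12 → {P,R} = (34, F), (34, F), (34, F) ✓
The only Q value with inconsistent RHS is Q=X30.

X30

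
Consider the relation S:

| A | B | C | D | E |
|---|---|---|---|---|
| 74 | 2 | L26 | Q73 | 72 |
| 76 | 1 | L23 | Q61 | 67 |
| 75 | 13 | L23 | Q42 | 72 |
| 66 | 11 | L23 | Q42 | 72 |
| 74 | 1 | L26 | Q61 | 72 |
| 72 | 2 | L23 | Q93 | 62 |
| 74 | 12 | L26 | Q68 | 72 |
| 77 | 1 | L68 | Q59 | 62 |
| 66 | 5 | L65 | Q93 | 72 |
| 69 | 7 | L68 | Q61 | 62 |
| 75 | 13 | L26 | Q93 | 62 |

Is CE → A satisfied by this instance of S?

(C=L26, E=72): 3 rows → A = 74, 74, 74 ✓
(C=L23, E=67): 1 row → A = 76 ✓
(C=L23, E=72): 2 rows → A takes values {75, 66} — violation
(C=L23, E=62): 1 row → A = 72 ✓
(C=L68, E=62): 2 rows → A takes values {77, 69} — violation
(C=L65, E=72): 1 row → A = 66 ✓
(C=L26, E=62): 1 row → A = 75 ✓
Two rows agree on CE but differ on A, so CE → A does not hold.

No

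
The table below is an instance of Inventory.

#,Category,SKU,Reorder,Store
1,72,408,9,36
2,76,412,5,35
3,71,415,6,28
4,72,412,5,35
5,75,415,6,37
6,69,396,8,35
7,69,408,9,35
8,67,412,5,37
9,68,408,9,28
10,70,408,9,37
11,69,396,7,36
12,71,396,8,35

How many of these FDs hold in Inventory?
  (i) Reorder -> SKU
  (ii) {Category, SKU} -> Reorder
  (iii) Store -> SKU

1

(i) Reorder -> SKU: every LHS value maps to a single RHS value — holds.
(ii) {Category, SKU} -> Reorder: (Category=69, SKU=396): rows 6, 11 → Reorder takes values {8, 7} — violation — fails.
(iii) Store -> SKU: Store=36: rows 1, 11 → SKU takes values {408, 396} — violation; Store=35: rows 2, 4, 6, 7, 12 → SKU takes values {412, 396, 408} — violation; Store=28: rows 3, 9 → SKU takes values {415, 408} — violation; Store=37: rows 5, 8, 10 → SKU takes values {415, 412, 408} — violation — fails.
1 of the 3 dependencies holds.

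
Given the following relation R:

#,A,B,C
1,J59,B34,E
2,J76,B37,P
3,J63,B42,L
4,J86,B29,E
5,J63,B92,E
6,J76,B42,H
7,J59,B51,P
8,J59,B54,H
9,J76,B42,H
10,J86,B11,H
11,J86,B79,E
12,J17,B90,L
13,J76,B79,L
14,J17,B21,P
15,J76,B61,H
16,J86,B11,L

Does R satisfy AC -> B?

(A=J59, C=E): row 1 → B = B34 ✓
(A=J76, C=P): row 2 → B = B37 ✓
(A=J63, C=L): row 3 → B = B42 ✓
(A=J86, C=E): rows 4, 11 → B takes values {B29, B79} — violation
(A=J63, C=E): row 5 → B = B92 ✓
(A=J76, C=H): rows 6, 9, 15 → B takes values {B42, B61} — violation
(A=J59, C=P): row 7 → B = B51 ✓
(A=J59, C=H): row 8 → B = B54 ✓
(A=J86, C=H): row 10 → B = B11 ✓
(A=J17, C=L): row 12 → B = B90 ✓
(A=J76, C=L): row 13 → B = B79 ✓
(A=J17, C=P): row 14 → B = B21 ✓
(A=J86, C=L): row 16 → B = B11 ✓
Two rows agree on AC but differ on B, so AC -> B does not hold.

No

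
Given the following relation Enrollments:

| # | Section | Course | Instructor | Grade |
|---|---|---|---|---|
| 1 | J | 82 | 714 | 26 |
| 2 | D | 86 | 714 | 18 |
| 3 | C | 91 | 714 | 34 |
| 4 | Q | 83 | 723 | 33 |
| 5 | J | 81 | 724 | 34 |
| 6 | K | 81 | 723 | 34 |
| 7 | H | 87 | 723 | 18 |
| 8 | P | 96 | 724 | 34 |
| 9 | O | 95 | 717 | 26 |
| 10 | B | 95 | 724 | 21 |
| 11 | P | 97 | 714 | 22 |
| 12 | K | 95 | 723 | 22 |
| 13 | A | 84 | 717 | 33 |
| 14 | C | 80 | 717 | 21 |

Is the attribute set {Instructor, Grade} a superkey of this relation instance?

No

Rows 5 and 8 have the same {Instructor, Grade} value (Instructor=724, Grade=34) but are distinct tuples, so {Instructor, Grade} does not determine every attribute — not a superkey.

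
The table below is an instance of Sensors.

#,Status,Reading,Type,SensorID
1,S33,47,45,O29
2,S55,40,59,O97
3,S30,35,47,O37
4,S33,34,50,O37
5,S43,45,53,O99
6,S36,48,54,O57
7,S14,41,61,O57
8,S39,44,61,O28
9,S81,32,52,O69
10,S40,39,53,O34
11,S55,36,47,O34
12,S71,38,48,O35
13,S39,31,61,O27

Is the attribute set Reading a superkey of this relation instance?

All 13 rows have distinct Reading values, so Reading → (all attributes) holds and Reading is a superkey.

Yes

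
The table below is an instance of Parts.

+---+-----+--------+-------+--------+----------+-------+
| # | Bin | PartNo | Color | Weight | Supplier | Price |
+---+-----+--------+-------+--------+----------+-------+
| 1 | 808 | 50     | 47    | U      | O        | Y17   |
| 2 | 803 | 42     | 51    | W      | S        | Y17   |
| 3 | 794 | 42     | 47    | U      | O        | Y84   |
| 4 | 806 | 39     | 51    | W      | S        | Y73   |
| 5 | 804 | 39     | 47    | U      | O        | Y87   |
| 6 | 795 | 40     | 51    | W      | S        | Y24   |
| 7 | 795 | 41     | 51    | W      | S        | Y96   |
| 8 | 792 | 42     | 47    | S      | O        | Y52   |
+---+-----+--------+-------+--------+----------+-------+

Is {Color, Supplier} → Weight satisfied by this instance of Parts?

(Color=47, Supplier=O): rows 1, 3, 5, 8 → Weight takes values {U, S} — violation
(Color=51, Supplier=S): rows 2, 4, 6, 7 → Weight = W, W, W, W ✓
Two rows agree on {Color, Supplier} but differ on Weight, so {Color, Supplier} → Weight does not hold.

No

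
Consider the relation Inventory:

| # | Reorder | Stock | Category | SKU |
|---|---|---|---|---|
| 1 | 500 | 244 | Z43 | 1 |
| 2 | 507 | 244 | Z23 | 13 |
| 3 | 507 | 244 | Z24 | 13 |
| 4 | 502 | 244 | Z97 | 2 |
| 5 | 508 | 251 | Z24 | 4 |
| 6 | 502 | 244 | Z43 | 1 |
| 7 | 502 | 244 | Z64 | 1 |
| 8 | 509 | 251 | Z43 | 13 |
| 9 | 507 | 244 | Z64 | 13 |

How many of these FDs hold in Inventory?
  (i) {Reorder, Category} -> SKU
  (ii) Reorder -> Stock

(i) {Reorder, Category} -> SKU: every LHS value maps to a single RHS value — holds.
(ii) Reorder -> Stock: every LHS value maps to a single RHS value — holds.
2 of the 2 dependencies hold.

2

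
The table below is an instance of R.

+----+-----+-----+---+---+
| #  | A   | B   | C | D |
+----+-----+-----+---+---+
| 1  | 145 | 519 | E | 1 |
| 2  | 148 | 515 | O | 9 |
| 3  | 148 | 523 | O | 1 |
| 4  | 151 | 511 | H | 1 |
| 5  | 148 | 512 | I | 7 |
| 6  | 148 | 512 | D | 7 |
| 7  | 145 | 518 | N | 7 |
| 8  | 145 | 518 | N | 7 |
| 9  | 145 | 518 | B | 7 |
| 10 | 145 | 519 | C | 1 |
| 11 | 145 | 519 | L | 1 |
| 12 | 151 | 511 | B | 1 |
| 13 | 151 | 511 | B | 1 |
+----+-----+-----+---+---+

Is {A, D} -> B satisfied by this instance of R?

(A=145, D=1): rows 1, 10, 11 → B = 519, 519, 519 ✓
(A=148, D=9): row 2 → B = 515 ✓
(A=148, D=1): row 3 → B = 523 ✓
(A=151, D=1): rows 4, 12, 13 → B = 511, 511, 511 ✓
(A=148, D=7): rows 5, 6 → B = 512, 512 ✓
(A=145, D=7): rows 7, 8, 9 → B = 518, 518, 518 ✓
Every {A, D} value is associated with a single B value, so {A, D} -> B holds.

Yes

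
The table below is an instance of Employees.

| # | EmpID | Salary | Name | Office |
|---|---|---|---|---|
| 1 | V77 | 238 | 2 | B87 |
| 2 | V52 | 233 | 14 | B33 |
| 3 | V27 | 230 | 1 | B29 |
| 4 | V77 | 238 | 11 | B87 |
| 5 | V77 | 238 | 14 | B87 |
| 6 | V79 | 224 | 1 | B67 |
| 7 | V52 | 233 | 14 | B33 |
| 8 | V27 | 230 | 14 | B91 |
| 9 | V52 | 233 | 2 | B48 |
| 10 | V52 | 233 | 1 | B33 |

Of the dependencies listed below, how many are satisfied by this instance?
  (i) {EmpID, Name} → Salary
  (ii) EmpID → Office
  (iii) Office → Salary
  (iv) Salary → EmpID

(i) {EmpID, Name} → Salary: every LHS value maps to a single RHS value — holds.
(ii) EmpID → Office: EmpID=V52: rows 2, 7, 9, 10 → Office takes values {B33, B48} — violation; EmpID=V27: rows 3, 8 → Office takes values {B29, B91} — violation — fails.
(iii) Office → Salary: every LHS value maps to a single RHS value — holds.
(iv) Salary → EmpID: every LHS value maps to a single RHS value — holds.
3 of the 4 dependencies hold.

3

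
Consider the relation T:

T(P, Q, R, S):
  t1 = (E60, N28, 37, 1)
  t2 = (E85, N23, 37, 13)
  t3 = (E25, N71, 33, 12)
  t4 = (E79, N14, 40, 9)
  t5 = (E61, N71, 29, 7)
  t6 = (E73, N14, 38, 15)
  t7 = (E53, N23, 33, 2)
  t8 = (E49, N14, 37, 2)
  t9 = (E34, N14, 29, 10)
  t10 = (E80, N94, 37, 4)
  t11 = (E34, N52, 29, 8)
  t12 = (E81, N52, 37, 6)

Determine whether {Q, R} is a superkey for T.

All 12 rows have distinct {Q, R} values, so {Q, R} → (all attributes) holds and {Q, R} is a superkey.

Yes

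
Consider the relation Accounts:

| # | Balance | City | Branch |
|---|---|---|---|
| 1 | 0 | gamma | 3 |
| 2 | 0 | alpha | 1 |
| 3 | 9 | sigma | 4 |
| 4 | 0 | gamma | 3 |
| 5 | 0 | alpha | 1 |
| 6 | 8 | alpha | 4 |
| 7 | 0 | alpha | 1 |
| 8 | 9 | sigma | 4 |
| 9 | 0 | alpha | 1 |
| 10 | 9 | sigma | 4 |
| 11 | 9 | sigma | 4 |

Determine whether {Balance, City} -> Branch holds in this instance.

(Balance=0, City=gamma): rows 1, 4 → Branch = 3, 3 ✓
(Balance=0, City=alpha): rows 2, 5, 7, 9 → Branch = 1, 1, 1, 1 ✓
(Balance=9, City=sigma): rows 3, 8, 10, 11 → Branch = 4, 4, 4, 4 ✓
(Balance=8, City=alpha): row 6 → Branch = 4 ✓
Every {Balance, City} value is associated with a single Branch value, so {Balance, City} -> Branch holds.

Yes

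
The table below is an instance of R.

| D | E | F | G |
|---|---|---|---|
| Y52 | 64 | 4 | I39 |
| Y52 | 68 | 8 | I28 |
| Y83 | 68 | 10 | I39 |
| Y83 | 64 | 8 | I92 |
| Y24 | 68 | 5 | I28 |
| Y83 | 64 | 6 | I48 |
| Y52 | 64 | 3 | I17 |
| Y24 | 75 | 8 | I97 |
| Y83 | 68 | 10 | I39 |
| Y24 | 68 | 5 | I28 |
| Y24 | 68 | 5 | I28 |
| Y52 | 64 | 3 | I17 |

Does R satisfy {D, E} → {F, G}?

No

(D=Y52, E=64): 3 rows → {F,G} takes values {(4, I39), (3, I17)} — violation
(D=Y52, E=68): 1 row → {F,G} = (8, I28) ✓
(D=Y83, E=68): 2 rows → {F,G} = (10, I39), (10, I39) ✓
(D=Y83, E=64): 2 rows → {F,G} takes values {(8, I92), (6, I48)} — violation
(D=Y24, E=68): 3 rows → {F,G} = (5, I28), (5, I28), (5, I28) ✓
(D=Y24, E=75): 1 row → {F,G} = (8, I97) ✓
Two rows agree on {D, E} but differ on {F, G}, so {D, E} → {F, G} does not hold.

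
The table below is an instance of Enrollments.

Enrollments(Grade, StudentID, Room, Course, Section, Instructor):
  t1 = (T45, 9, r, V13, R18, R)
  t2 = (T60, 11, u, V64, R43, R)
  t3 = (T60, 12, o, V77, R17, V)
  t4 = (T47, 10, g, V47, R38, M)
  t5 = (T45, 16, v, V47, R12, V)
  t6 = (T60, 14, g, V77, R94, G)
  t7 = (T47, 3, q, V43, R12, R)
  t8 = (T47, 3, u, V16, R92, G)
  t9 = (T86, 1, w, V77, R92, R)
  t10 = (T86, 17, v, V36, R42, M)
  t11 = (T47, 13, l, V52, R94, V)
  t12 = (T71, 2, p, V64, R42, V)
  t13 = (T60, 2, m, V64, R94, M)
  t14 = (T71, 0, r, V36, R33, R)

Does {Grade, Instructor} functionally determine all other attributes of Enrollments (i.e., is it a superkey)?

Yes

All 14 rows have distinct {Grade, Instructor} values, so {Grade, Instructor} → (all attributes) holds and {Grade, Instructor} is a superkey.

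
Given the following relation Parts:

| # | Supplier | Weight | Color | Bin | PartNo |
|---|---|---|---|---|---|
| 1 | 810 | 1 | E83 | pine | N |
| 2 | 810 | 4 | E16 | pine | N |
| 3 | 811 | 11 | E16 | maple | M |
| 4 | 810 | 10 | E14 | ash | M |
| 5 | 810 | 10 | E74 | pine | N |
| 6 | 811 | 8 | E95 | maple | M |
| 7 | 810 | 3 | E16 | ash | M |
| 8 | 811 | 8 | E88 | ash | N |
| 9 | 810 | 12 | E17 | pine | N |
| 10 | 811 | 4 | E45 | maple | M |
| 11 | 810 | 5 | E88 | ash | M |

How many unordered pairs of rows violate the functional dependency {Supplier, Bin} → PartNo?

(Supplier=810, Bin=pine): all 4 rows agree on PartNo — 0 pairs.
(Supplier=811, Bin=maple): all 3 rows agree on PartNo — 0 pairs.
(Supplier=810, Bin=ash): all 3 rows agree on PartNo — 0 pairs.

0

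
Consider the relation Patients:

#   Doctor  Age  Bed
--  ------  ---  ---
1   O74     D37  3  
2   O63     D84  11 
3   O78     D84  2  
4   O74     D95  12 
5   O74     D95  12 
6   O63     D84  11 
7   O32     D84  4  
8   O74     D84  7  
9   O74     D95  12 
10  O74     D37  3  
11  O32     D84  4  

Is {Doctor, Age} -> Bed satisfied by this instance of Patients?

Yes

(Doctor=O74, Age=D37): rows 1, 10 → Bed = 3, 3 ✓
(Doctor=O63, Age=D84): rows 2, 6 → Bed = 11, 11 ✓
(Doctor=O78, Age=D84): row 3 → Bed = 2 ✓
(Doctor=O74, Age=D95): rows 4, 5, 9 → Bed = 12, 12, 12 ✓
(Doctor=O32, Age=D84): rows 7, 11 → Bed = 4, 4 ✓
(Doctor=O74, Age=D84): row 8 → Bed = 7 ✓
Every {Doctor, Age} value is associated with a single Bed value, so {Doctor, Age} -> Bed holds.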